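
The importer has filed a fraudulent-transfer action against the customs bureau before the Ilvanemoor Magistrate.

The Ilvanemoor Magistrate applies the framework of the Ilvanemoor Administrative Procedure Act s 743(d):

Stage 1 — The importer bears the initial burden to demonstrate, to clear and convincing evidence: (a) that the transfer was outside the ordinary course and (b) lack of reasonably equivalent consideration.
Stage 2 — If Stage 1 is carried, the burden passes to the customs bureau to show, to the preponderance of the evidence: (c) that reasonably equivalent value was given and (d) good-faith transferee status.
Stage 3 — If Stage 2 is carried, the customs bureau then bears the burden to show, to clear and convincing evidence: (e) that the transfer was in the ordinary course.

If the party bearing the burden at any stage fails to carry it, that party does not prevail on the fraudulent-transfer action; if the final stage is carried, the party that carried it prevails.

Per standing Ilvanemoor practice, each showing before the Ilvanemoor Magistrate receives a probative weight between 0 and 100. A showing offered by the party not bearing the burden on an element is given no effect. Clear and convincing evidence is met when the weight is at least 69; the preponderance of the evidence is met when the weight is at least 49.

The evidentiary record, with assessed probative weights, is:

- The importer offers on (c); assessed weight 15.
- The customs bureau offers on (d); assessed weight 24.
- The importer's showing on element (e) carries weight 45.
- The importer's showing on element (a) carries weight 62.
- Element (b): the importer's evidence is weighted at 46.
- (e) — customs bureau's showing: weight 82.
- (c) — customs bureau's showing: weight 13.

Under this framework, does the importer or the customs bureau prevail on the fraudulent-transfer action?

Stage 1 (importer, clear and convincing evidence, weight is at least 69): (a) 62 < 69 — fails; (b) 46 < 69 — fails.
  Not every element is met, so the importer fails to carry Stage 1.
The customs bureau prevails.

customs bureau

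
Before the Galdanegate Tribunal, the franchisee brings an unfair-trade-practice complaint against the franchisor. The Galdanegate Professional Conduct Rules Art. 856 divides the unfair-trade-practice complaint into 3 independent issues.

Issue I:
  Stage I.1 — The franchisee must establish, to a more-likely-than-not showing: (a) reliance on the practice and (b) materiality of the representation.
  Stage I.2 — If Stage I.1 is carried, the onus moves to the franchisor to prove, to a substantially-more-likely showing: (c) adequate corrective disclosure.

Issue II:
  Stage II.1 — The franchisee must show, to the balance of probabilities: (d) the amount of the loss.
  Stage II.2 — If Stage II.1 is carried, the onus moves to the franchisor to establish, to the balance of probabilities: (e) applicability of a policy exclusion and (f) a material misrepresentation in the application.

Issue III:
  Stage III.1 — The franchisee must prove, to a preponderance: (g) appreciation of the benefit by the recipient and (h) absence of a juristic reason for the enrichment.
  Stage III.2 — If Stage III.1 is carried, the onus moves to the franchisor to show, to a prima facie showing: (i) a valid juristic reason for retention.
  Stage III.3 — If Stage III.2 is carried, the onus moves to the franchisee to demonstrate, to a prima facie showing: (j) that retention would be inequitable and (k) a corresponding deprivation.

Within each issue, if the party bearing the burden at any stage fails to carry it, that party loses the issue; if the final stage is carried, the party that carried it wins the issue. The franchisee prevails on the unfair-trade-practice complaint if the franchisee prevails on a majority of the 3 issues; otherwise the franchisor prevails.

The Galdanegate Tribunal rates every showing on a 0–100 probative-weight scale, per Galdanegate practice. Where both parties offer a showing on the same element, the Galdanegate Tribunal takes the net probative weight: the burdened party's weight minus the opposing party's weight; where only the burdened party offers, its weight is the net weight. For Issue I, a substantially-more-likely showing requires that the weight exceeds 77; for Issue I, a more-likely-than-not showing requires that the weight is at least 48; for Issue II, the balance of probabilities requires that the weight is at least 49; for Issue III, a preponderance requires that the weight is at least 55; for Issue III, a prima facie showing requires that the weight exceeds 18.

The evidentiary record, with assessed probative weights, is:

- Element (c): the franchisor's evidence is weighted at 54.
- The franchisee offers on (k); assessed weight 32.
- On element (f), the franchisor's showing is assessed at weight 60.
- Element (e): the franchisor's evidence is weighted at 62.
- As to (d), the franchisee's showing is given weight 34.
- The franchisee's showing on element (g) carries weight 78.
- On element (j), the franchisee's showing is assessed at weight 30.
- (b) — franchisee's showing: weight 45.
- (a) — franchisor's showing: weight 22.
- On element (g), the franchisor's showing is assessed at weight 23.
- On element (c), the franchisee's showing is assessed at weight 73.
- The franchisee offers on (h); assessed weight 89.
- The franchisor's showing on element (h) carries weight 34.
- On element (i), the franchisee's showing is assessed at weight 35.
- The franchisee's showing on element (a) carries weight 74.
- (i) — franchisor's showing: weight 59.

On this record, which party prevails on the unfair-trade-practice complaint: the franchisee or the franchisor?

— Issue I —
Stage I.1 — burden on franchisee; standard: a more-likely-than-not showing (weight is at least 48).
    (a): 74 − 22 = 52 ≥ 48 [met]
    (b): 45 < 48 [not met]
  The franchisee does not carry Stage I.1.
The analysis ends at Stage I.1; the franchisor prevails on this issue.
— Issue II —
Stage II.1 (franchisee, the balance of probabilities, weight is at least 49): (d) 34 < 49 — fails.
  The franchisee does not carry Stage II.1.
The franchisor prevails on this issue.
— Issue III —
Stage III.1 — burden on franchisee; standard: a preponderance (weight is at least 55).
    (g): 78 − 23 = 55 ≥ 55 [met]
    (h): 89 − 34 = 55 ≥ 55 [met]
  The franchisee carries Stage III.1; the franchisor now bears the burden.
Stage III.2 — burden on franchisor; standard: a prima facie showing (weight exceeds 18).
    (i): 59 − 35 = 24 > 18 [met]
  Stage III.2 carried; the burden shifts to the franchisee.
Stage III.3 — burden on franchisee; standard: a prima facie showing (weight exceeds 18).
    (j): 30 > 18 [met]
    (k): 32 > 18 [met]
  All elements met at the final stage.
With every stage satisfied, the franchisee prevails on this issue.
Per-issue: Issue I → franchisor; Issue II → franchisor; Issue III → franchisee. The franchisee must prevail on a majority of issues; overall, the franchisor prevails.

franchisor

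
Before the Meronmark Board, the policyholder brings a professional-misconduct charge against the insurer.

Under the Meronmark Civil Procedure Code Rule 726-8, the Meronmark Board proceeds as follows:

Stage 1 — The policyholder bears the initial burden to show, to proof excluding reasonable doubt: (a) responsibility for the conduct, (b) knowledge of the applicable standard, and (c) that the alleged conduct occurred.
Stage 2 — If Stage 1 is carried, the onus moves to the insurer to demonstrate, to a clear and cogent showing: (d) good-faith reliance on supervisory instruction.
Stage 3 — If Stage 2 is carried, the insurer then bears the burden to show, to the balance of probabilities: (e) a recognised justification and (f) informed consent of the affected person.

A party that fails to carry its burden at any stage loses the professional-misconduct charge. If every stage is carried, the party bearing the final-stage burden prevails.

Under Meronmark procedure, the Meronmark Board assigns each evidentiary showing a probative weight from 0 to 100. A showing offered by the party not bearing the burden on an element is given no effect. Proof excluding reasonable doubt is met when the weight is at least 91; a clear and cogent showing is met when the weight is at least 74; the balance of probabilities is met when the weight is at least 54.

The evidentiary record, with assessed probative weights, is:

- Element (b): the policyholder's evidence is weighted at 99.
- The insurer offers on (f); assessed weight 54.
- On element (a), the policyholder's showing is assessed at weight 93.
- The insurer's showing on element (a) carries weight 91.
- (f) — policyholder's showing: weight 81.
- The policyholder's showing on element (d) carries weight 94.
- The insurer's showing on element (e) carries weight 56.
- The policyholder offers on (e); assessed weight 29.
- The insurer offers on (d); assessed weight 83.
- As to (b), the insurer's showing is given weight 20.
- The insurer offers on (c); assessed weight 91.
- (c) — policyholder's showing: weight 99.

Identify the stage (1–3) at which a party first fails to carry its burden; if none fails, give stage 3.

At Stage 1 the policyholder must meet proof excluding reasonable doubt (weight is at least 91): on (a) the weight is 93 (the insurer's 91 is given no effect), ≥ 91, so (a) meets the standard; on (b) the weight is 99 (the insurer's 20 is given no effect), ≥ 91, so (b) meets the standard; on (c) the weight is 99 (the insurer's 91 is given no effect), which does reach 91, so (c) meets the standard.
  Stage 1 is satisfied; the onus moves to the insurer.
At Stage 2 the insurer must meet a clear and cogent showing (weight is at least 74): on (d) the weight is 83 (the policyholder's 94 is given no effect), which does reach 74, so (d) meets the standard.
  All elements met. The insurer retains the burden for Stage 3.
At Stage 3 the insurer must meet the balance of probabilities (weight is at least 54): on (e) the weight is 56 (the policyholder's 29 is given no effect), ≥ 54, so (e) meets the standard; on (f) the weight is 54 (the policyholder's 81 is given no effect), which does reach 54, so (f) meets the standard.
  Stage 3 carried; the final stage is satisfied.
All stages carried — the insurer prevails.

stage 3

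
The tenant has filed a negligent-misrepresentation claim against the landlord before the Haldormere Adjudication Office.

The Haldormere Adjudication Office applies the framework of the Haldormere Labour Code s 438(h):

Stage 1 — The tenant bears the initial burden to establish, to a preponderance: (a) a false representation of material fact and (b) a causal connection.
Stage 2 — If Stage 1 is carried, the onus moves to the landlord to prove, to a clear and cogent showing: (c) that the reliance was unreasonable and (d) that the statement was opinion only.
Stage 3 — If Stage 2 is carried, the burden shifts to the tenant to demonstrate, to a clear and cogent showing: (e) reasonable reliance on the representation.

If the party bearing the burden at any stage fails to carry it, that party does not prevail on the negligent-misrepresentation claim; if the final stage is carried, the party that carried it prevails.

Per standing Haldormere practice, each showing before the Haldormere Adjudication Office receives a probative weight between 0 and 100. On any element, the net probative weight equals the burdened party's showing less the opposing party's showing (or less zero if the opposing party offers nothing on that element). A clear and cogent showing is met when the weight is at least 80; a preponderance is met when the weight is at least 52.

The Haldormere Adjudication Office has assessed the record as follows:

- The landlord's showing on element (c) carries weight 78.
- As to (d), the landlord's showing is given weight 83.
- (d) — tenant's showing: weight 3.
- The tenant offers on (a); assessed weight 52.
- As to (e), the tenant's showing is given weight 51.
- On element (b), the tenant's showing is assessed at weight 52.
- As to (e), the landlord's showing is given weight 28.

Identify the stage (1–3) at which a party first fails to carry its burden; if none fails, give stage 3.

stage 2

At Stage 1 the tenant must meet a preponderance (weight is at least 52): on (a) the weight is 52, ≥ 52, so (a) meets the standard; on (b) the weight is 52, ≥ 52, so (b) meets the standard.
  All elements met. The burden passes to the landlord.
At Stage 2 the landlord must meet a clear and cogent showing (weight is at least 80): on (c) the weight is 78, < 80, so (c) does not meet the standard; on (d) the weight is 83 less the opposing 3 gives net 80, which does reach 80, so (d) meets the standard.
  Not every element is met, so the landlord fails to carry Stage 2.
The tenant prevails.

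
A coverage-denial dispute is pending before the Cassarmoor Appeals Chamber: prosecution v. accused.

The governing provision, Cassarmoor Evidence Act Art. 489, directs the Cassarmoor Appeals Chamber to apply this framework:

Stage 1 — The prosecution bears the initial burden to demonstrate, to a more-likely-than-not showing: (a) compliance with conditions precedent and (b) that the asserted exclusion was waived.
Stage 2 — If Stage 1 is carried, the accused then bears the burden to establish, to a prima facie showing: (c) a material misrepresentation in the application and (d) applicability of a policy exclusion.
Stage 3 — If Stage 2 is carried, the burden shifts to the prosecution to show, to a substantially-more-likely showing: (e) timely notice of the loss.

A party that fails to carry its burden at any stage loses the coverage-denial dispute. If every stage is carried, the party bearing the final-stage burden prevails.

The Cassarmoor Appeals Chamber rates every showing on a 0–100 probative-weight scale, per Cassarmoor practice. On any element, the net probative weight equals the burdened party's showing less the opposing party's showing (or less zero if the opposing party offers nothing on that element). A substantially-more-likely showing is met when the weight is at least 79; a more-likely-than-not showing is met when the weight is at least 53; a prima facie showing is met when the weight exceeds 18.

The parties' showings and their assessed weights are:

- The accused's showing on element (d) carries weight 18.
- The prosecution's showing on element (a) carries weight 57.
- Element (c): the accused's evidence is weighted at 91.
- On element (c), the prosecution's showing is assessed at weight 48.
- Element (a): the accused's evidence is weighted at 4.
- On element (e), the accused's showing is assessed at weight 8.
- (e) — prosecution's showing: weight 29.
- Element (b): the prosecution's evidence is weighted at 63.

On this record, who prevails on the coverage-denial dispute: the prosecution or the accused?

prosecution

Stage 1 (prosecution, a more-likely-than-not showing, weight is at least 53): (a) net 57−4=53 ≥ 53 — meets; (b) 63 ≥ 53 — meets.
  All elements met. The burden passes to the accused.
Stage 2 (accused, a prima facie showing, weight exceeds 18): (c) net 91−48=43 > 18 — meets; (d) 18 ≤ 18 — fails.
  The accused does not carry Stage 2.
So the prosecution prevails.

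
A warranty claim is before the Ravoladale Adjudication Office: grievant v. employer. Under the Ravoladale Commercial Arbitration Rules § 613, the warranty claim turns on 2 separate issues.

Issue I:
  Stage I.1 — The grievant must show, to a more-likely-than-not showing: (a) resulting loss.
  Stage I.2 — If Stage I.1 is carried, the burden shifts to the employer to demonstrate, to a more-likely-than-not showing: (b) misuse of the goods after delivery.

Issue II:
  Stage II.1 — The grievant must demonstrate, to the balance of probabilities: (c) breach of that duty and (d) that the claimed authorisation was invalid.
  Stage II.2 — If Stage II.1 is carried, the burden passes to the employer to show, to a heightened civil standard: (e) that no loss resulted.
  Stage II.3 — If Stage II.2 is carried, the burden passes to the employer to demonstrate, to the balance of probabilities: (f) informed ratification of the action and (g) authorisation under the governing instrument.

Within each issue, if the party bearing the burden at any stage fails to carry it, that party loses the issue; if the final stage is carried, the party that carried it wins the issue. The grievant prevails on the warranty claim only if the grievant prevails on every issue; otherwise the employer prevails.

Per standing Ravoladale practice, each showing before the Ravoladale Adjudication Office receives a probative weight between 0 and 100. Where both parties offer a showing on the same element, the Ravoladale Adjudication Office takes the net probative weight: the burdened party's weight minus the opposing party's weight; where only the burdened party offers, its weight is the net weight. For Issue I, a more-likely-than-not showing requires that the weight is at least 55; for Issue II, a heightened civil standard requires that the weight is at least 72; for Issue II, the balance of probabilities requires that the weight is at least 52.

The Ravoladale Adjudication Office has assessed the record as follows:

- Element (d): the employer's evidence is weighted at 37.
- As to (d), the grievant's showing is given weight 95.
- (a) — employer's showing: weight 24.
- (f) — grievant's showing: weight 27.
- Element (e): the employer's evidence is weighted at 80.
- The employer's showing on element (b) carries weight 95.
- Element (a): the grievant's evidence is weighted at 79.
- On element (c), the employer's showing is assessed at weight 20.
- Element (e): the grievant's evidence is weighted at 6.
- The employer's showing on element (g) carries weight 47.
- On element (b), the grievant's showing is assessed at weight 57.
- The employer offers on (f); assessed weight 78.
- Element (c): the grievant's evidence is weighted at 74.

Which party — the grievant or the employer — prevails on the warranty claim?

— Issue I —
Stage I.1 (grievant, a more-likely-than-not showing, weight is at least 55): (a) net 79−24=55 ≥ 55 — meets.
  All elements met. The burden passes to the employer.
Stage I.2 (employer, a more-likely-than-not showing, weight is at least 55): (b) net 95−57=38 < 55 — fails.
  Not every element is met, so the employer fails to carry Stage I.2.
So the grievant prevails on this issue.
— Issue II —
Stage II.1 (grievant, the balance of probabilities, weight is at least 52): (c) net 74−20=54 ≥ 52 — meets; (d) net 95−37=58 ≥ 52 — meets.
  Stage II.1 is satisfied; the onus moves to the employer.
Stage II.2 (employer, a heightened civil standard, weight is at least 72): (e) net 80−6=74 ≥ 72 — meets.
  Stage II.2 is satisfied; the employer continues to bear the burden.
Stage II.3 (employer, the balance of probabilities, weight is at least 52): (f) net 78−27=51 < 52 — fails; (g) 47 < 52 — fails.
  Stage II.3 not carried; the employer fails its burden.
So the grievant prevails on this issue.
Per-issue: Issue I → grievant; Issue II → grievant. The grievant must prevail on every issue; overall, the grievant prevails.

grievant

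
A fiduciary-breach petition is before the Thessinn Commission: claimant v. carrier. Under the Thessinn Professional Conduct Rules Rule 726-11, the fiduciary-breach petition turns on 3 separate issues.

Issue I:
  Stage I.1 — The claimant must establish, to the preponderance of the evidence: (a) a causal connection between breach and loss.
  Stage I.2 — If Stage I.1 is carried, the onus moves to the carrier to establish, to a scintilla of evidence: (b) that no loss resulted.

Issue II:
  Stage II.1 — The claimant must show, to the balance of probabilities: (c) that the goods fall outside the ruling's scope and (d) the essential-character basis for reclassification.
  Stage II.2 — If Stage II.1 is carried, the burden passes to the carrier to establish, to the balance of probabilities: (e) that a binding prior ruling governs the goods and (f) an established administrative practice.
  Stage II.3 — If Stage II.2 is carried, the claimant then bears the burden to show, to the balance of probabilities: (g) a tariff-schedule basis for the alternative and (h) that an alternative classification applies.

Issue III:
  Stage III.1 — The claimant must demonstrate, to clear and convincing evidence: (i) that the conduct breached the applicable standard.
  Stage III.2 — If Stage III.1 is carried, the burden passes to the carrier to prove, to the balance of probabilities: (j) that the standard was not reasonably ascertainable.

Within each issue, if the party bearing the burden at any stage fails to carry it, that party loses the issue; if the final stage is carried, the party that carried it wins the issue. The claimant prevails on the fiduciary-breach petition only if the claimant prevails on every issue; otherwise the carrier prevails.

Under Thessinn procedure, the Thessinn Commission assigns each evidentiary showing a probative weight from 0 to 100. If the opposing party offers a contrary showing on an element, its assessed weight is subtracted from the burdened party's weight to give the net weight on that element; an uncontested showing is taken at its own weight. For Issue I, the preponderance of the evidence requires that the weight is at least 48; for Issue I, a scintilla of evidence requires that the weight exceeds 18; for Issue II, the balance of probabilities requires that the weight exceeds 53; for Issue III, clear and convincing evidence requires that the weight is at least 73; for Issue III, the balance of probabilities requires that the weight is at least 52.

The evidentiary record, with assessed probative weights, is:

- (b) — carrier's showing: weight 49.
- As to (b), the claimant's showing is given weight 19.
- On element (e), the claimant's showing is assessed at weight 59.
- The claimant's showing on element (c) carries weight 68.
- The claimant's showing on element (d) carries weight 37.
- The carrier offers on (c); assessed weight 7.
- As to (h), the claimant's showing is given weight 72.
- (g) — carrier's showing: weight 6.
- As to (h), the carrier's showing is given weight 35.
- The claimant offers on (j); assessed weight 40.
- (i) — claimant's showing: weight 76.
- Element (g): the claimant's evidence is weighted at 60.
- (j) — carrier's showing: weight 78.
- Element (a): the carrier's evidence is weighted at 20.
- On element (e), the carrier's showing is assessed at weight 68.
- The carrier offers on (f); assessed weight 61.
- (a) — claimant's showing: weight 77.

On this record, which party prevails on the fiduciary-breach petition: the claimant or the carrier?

carrier

— Issue I —
At Stage I.1 the claimant must meet the preponderance of the evidence (weight is at least 48): on (a) the weight is 77 less the opposing 20 gives net 57, ≥ 48, so (a) meets the standard.
  Stage I.1 is satisfied; the onus moves to the carrier.
At Stage I.2 the carrier must meet a scintilla of evidence (weight exceeds 18): on (b) the weight is 49 less the opposing 19 gives net 30, > 18, so (b) meets the standard.
  Stage I.2 carried; the final stage is satisfied.
With every stage satisfied, the carrier prevails on this issue.
— Issue II —
Stage II.1 — burden on claimant; standard: the balance of probabilities (weight exceeds 53).
    (c): 68 − 7 = 61 > 53 [met]
    (d): 37 ≤ 53 [not met]
  The claimant does not carry Stage II.1.
So the carrier prevails on this issue.
— Issue III —
Stage III.1 — burden on claimant; standard: clear and convincing evidence (weight is at least 73).
    (i): 76 ≥ 73 [met]
  The claimant carries Stage III.1; the carrier now bears the burden.
Stage III.2 — burden on carrier; standard: the balance of probabilities (weight is at least 52).
    (j): 78 − 40 = 38 < 52 [not met]
  Not every element is met, so the carrier fails to carry Stage III.2.
The claimant prevails on this issue.
Per-issue: Issue I → carrier; Issue II → carrier; Issue III → claimant. The claimant must prevail on every issue; overall, the carrier prevails.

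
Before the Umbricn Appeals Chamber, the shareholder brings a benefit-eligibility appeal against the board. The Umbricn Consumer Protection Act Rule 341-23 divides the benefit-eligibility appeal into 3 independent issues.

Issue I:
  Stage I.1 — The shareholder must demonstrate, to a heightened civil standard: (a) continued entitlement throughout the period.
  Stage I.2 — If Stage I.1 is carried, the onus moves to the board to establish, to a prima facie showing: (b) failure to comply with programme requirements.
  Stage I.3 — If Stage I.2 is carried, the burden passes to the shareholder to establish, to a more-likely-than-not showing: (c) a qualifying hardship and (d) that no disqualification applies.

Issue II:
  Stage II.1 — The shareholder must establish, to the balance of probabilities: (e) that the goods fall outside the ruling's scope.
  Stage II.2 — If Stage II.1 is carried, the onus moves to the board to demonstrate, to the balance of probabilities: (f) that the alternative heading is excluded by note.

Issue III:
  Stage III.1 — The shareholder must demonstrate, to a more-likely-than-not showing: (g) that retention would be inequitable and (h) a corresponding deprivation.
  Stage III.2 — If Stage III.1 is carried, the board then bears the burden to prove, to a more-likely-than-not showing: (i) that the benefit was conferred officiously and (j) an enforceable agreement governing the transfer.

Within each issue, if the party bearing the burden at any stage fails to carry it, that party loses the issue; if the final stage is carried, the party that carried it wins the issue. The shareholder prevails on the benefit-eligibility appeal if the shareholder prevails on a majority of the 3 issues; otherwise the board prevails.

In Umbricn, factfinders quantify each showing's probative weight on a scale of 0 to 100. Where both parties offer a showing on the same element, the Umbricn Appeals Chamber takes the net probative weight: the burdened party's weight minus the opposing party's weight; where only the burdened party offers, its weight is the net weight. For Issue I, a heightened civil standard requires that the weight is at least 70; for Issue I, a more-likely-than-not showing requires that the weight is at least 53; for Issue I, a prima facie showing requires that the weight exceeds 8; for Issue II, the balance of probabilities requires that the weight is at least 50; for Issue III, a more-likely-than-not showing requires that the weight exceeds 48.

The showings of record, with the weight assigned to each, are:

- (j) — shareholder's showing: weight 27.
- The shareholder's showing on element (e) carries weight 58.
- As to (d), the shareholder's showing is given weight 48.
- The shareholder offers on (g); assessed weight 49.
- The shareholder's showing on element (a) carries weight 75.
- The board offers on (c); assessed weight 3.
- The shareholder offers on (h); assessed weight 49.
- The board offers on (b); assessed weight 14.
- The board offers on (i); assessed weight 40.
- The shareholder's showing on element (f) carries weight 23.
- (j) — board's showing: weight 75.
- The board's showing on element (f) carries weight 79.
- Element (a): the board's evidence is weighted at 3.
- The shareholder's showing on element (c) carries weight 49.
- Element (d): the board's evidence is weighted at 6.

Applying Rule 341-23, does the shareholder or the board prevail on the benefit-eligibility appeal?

board

— Issue I —
At Stage I.1 the shareholder must meet a heightened civil standard (weight is at least 70): on (a) the weight is 75 less the opposing 3 gives net 72, ≥ 70, so (a) meets the standard.
  Stage I.1 carried; the burden shifts to the board.
At Stage I.2 the board must meet a prima facie showing (weight exceeds 8): on (b) the weight is 14, which does exceed 8, so (b) meets the standard.
  Stage I.2 is satisfied; the onus moves to the shareholder.
At Stage I.3 the shareholder must meet a more-likely-than-not showing (weight is at least 53): on (c) the weight is 49 less the opposing 3 gives net 46, which does not reach 53, so (c) does not meet the standard; on (d) the weight is 48 less the opposing 6 gives net 42, < 53, so (d) does not meet the standard.
  Stage I.3 not carried; the shareholder fails its burden.
The board prevails on this issue.
— Issue II —
Stage II.1 — burden on shareholder; standard: the balance of probabilities (weight is at least 50).
    (e): 58 ≥ 50 [met]
  All elements met. The burden passes to the board.
Stage II.2 — burden on board; standard: the balance of probabilities (weight is at least 50).
    (f): 79 − 23 = 56 ≥ 50 [met]
  Stage II.2 carried; the final stage is satisfied.
All stages carried — the board prevails on this issue.
— Issue III —
Stage III.1 — burden on shareholder; standard: a more-likely-than-not showing (weight exceeds 48).
    (g): 49 > 48 [met]
    (h): 49 > 48 [met]
  The shareholder carries Stage III.1; the board now bears the burden.
Stage III.2 — burden on board; standard: a more-likely-than-not showing (weight exceeds 48).
    (i): 40 ≤ 48 [not met]
    (j): 75 − 27 = 48 ≤ 48 [not met]
  Stage III.2 not carried; the board fails its burden.
The analysis ends at Stage III.2; the shareholder prevails on this issue.
Per-issue: Issue I → board; Issue II → board; Issue III → shareholder. The shareholder must prevail on a majority of issues; overall, the board prevails.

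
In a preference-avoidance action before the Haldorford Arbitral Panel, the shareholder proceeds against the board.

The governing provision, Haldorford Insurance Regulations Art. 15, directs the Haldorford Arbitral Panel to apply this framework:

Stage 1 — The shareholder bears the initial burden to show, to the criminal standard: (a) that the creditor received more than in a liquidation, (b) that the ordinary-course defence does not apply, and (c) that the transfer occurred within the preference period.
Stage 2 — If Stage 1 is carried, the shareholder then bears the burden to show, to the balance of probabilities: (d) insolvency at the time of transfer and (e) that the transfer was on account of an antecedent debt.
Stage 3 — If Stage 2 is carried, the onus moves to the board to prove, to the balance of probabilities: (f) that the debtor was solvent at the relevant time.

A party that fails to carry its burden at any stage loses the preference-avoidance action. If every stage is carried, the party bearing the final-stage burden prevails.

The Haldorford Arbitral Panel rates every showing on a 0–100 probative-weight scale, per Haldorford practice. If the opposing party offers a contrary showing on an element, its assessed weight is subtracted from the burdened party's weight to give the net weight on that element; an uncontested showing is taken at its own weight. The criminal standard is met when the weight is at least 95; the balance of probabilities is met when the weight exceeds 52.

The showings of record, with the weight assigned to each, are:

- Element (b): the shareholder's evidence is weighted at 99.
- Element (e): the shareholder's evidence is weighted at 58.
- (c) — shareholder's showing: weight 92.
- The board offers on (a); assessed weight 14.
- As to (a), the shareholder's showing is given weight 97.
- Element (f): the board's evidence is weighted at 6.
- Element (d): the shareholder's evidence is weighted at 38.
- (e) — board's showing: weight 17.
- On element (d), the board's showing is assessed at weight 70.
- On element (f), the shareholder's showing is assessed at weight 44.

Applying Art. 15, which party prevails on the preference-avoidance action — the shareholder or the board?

Stage 1 — burden on shareholder; standard: the criminal standard (weight is at least 95).
    (a): 97 − 14 = 83 < 95 [not met]
    (b): 99 ≥ 95 [met]
    (c): 92 < 95 [not met]
  The shareholder does not carry Stage 1.
So the board prevails.

board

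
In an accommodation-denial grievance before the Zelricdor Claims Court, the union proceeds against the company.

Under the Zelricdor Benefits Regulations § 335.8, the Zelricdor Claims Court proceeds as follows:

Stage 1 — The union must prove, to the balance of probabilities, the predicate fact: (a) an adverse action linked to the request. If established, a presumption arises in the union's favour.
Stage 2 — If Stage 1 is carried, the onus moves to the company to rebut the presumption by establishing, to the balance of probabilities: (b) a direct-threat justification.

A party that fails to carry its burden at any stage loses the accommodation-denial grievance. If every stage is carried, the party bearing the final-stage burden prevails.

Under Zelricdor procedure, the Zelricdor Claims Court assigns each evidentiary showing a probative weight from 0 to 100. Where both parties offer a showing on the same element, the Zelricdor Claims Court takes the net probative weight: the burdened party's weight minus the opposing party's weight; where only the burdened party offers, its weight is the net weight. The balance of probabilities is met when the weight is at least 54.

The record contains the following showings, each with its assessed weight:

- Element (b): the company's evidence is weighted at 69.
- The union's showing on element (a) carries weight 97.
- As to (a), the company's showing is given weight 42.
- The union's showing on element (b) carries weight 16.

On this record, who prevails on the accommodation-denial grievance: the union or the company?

union

At Stage 1 the union must meet the balance of probabilities (weight is at least 54): on (a) the weight is 97 less the opposing 42 gives net 55, ≥ 54, so (a) meets the standard.
  The union carries Stage 1; the company now bears the burden.
At Stage 2 the company must meet the balance of probabilities (weight is at least 54): on (b) the weight is 69 less the opposing 16 gives net 53, which does not reach 54, so (b) does not meet the standard.
  Not every element is met, so the company fails to carry Stage 2.
The analysis ends at Stage 2; the union prevails.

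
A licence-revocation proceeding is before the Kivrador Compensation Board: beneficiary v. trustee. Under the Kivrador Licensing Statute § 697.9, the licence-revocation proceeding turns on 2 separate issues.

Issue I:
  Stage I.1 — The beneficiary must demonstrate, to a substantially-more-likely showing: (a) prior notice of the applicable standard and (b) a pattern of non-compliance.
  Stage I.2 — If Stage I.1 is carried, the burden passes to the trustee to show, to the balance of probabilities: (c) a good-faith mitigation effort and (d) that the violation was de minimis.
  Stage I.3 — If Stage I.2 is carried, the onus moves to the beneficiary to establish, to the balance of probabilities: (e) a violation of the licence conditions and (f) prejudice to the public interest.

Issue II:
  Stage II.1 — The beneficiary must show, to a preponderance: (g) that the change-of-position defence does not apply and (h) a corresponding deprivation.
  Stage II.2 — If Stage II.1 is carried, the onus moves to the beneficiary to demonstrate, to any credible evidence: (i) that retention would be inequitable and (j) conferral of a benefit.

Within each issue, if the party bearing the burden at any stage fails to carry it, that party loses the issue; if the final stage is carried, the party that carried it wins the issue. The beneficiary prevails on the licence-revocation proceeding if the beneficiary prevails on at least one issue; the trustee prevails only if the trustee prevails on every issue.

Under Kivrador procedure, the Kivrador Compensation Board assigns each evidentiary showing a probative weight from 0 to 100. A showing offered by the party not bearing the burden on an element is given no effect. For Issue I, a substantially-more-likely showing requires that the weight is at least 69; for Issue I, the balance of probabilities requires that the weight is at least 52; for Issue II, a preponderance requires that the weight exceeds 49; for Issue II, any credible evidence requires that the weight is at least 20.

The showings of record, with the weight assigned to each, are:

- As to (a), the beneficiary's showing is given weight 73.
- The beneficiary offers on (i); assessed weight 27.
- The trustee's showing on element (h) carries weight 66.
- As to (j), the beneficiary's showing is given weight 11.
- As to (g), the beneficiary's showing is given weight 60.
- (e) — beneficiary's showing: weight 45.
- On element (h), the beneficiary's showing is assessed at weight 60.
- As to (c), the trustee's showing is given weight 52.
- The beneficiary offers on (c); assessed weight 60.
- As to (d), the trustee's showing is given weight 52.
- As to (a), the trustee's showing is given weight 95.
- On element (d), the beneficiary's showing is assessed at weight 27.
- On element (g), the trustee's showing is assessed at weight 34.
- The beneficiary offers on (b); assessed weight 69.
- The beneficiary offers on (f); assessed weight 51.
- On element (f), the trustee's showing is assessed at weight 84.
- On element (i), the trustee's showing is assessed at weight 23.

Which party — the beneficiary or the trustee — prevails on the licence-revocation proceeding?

— Issue I —
Stage I.1 — burden on beneficiary; standard: a substantially-more-likely showing (weight is at least 69).
    (a): 73 (trustee's 95 disregarded) ≥ 69 [met]
    (b): 69 ≥ 69 [met]
  Stage I.1 carried; the burden shifts to the trustee.
Stage I.2 — burden on trustee; standard: the balance of probabilities (weight is at least 52).
    (c): 52 (beneficiary's 60 disregarded) ≥ 52 [met]
    (d): 52 (beneficiary's 27 disregarded) ≥ 52 [met]
  Stage I.2 is satisfied; the onus moves to the beneficiary.
Stage I.3 — burden on beneficiary; standard: the balance of probabilities (weight is at least 52).
    (e): 45 < 52 [not met]
    (f): 51 (trustee's 84 disregarded) < 52 [not met]
  The beneficiary does not carry Stage I.3.
So the trustee prevails on this issue.
— Issue II —
Stage II.1 — burden on beneficiary; standard: a preponderance (weight exceeds 49).
    (g): 60 (trustee's 34 disregarded) > 49 [met]
    (h): 60 (trustee's 66 disregarded) > 49 [met]
  Stage II.1 carried; the burden remains with the beneficiary.
Stage II.2 — burden on beneficiary; standard: any credible evidence (weight is at least 20).
    (i): 27 (trustee's 23 disregarded) ≥ 20 [met]
    (j): 11 < 20 [not met]
  Not every element is met, so the beneficiary fails to carry Stage II.2.
The analysis ends at Stage II.2; the trustee prevails on this issue.
Per-issue: Issue I → trustee; Issue II → trustee. The beneficiary must prevail on at least one issue; overall, the trustee prevails.

trustee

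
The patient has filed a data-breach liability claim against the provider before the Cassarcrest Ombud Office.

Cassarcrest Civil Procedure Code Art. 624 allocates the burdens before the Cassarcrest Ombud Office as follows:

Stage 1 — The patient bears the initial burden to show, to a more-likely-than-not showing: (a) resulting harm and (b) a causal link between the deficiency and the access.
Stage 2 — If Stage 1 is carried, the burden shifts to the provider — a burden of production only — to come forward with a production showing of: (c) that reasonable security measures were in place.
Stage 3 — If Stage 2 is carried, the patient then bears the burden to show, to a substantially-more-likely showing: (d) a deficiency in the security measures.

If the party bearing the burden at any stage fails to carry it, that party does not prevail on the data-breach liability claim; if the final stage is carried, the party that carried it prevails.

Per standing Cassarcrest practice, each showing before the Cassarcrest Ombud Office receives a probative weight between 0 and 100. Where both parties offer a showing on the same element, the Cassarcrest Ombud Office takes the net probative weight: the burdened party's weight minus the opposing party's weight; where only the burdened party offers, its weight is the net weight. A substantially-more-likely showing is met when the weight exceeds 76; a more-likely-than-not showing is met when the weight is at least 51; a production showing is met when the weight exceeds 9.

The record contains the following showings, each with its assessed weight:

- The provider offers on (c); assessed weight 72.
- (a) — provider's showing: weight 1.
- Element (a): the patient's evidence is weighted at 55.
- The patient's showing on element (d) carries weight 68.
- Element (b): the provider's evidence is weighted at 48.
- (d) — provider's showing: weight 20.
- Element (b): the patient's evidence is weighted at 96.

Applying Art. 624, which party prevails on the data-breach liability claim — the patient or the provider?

Stage 1 (patient, a more-likely-than-not showing, weight is at least 51): (a) net 55−1=54 ≥ 51 — meets; (b) net 96−48=48 < 51 — fails.
  Stage 1 not carried; the patient fails its burden.
The analysis ends at Stage 1; the provider prevails.

provider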